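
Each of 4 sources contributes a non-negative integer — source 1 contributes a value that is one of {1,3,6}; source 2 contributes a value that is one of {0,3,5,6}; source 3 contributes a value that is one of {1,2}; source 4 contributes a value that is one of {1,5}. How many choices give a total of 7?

The generating function for the choices is (q + q^3 + q^6)·(1 + q^3 + q^5 + q^6)·(q + q^2)·(q + q^5); the count is [q^7].
(q + q^3 + q^6) has coefficients 0,1,0,1,0,0,1 for degrees 0…6.
(1 + q^3 + q^5 + q^6) has coefficients 1,0,0,1,0,1,1,0 for degrees 0…7.
Multiplying by (q + q^2) gives running coefficients 0,1,1,0,1,1,1,2 for degrees 0…7.
Finally multiplying by (q + q^5), the product of all factors after the first has coefficients 0,0,1,1,0,1,2,2 for degrees 0…7.
[q^7] = 1·2 + 1·0 + 1·0 = 2.

2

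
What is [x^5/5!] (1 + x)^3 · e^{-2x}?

-32

The EGF product rule gives c_5 = Σ_{k_1+k_2=5} C(5; k_1,k_2) · ∏ g_i(k_i), where (1+x)^3 gives the falling factorial (3)_k; e^{-2x} gives (-2)^k.
g_1(k) for k = 0…5: 1, 3, 6, 6, 0, 0.
g_2(k) for k = 0…5: 1, -2, 4, -8, 16, -32.
c_5 = Σ_k C(5,k)·g_1(k)·g_2(5−k) = 1·1·(-32) + 5·3·16 + 10·6·(-8) + 10·6·4 = −32 + 240 − 480 + 240 = -32.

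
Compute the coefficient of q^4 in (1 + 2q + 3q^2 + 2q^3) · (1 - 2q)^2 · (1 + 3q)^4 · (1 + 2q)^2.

(1 + 2q + 3q^2 + 2q^3) has coefficients 1,2,3,2 for degrees 0…3.
(1 - 2q)^2 has coefficients 1,-4,4,0,0 for degrees 0…4.
Multiplying by (1 + 3q)^4 gives running coefficients 1,8,10,-60,-135 for degrees 0…4.
Finally multiplying by (1 + 2q)^2, the product of all factors after the first has coefficients 1,12,46,12,-335 for degrees 0…4.
[q^4] = 1·(-335) + 2·12 + 3·46 + 2·12 = -149.

-149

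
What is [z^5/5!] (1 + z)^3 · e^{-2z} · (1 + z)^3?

-32

The EGF product rule gives c_5 = Σ_{k_1+k_2+k_3=5} C(5; k_1,k_2,k_3) · ∏ g_i(k_i), where (1+z)^3 gives the falling factorial (3)_k; e^{-2z} gives (-2)^k; (1+z)^3 gives the falling factorial (3)_k.
g_1(k) for k = 0…5: 1, 3, 6, 6, 0, 0.
g_2(k) for k = 0…5: 1, -2, 4, -8, 16, -32.
g_3(k) for k = 0…5: 1, 3, 6, 6, 0, 0.
First combine the last two factors: h(k) = Σ_j C(k,j)·g_2(j)·g_3(k−j) for k = 0…5: 1, 1, -2, -2, 16, -32.
c_5 = Σ_k C(5,k)·g_1(k)·h(5−k) = 1·1·(-32) + 5·3·16 + 10·6·(-2) + 10·6·(-2) = −32 + 240 − 120 − 120 = -32.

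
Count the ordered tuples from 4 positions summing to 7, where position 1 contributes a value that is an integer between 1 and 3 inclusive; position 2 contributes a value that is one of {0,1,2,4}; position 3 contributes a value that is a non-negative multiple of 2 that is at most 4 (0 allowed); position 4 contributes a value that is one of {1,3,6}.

10

The generating function for the choices is (x + x^2 + x^3)·(1 + x + x^2 + x^4)·(1 + x^2 + x^4)·(x + x^3 + x^6); the count is [x^7].
(x + x^2 + x^3) has coefficients 0,1,1,1 for degrees 0…3.
(1 + x + x^2 + x^4) has coefficients 1,1,1,0,1,0,0,0 for degrees 0…7.
Multiplying by (1 + x^2 + x^4) gives running coefficients 1,1,2,1,3,1,2,0 for degrees 0…7.
Finally multiplying by (x + x^3 + x^6), the product of all factors after the first has coefficients 0,1,1,3,2,5,3,6 for degrees 0…7.
[x^7] = 1·3 + 1·5 + 1·2 = 10.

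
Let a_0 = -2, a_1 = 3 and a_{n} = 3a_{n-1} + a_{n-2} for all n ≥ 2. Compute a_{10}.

The ordinary generating function has denominator 1 - 3x - x^2.
Iterating the recurrence: a_0,…,a_{10} = -2, 3, 7, 24, 79, 261, 862, 2847, 9403, 31056, 102571.

102571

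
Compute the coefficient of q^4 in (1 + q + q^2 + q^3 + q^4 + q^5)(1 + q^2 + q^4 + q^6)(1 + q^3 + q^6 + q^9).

(1 + q + q^2 + q^3 + q^4 + q^5) has coefficients 1,1,1,1,1 for degrees 0…4.
(1 + q^2 + q^4 + q^6) has coefficients 1,0,1,0,1 for degrees 0…4.
Finally multiplying by (1 + q^3 + q^6 + q^9), the product of all factors after the first has coefficients 1,0,1,1,1 for degrees 0…4.
[q^4] = 1·1 + 1·1 + 1·1 + 1·0 + 1·1 = 4.

4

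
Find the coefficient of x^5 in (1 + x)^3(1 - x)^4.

(1 + x)^3 has coefficients 1,3,3,1 for degrees 0…3.
(1 - x)^4 has coefficients 1,-4,6,-4,1,0 for degrees 0…5.
[x^5] = 1·0 + 3·1 + 3·(-4) + 1·6 = -3.

-3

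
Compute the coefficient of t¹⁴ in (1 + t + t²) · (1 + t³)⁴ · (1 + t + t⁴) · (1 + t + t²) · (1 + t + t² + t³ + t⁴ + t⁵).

(1 + t + t²) has coefficients 1,1,1 for degrees 0…2.
(1 + t³)⁴ has coefficients 1,0,0,4,0,0,6,0,0,4,0,0,1,0,0 for degrees 0…14.
Multiplying by (1 + t + t⁴) gives running coefficients 1,1,0,4,5,0,6,10,0,4,10,0,1,5,0 for degrees 0…14.
Multiplying by (1 + t + t²) gives running coefficients 1,2,2,5,9,9,11,16,16,14,14,14,11,6,6 for degrees 0…14.
Finally multiplying by (1 + t + t² + t³ + t⁴ + t⁵), the product of all factors after the first has coefficients 1,3,5,10,19,28,38,52,66,75,80,85,85,75,65 for degrees 0…14.
[t¹⁴] = 1·65 + 1·75 + 1·85 = 225.

225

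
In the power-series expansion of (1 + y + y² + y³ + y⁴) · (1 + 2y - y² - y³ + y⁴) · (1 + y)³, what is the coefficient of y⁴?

14

(1 + y + y² + y³ + y⁴) has coefficients 1,1,1,1,1 for degrees 0…4.
(1 + 2y - y² - y³ + y⁴) has coefficients 1,2,-1,-1,1 for degrees 0…4.
Finally multiplying by (1 + y)³, the product of all factors after the first has coefficients 1,5,8,3,-3 for degrees 0…4.
[y⁴] = 1·(-3) + 1·3 + 1·8 + 1·5 + 1·1 = 14.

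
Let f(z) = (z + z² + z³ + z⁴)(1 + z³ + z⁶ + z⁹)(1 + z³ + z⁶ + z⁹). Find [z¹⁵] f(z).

3

(z + z² + z³ + z⁴) has coefficients 0,1,1,1,1 for degrees 0…4.
(1 + z³ + z⁶ + z⁹) has coefficients 1,0,0,1,0,0,1,0,0,1,0,0,0,0,0,0 for degrees 0…15.
Finally multiplying by (1 + z³ + z⁶ + z⁹), the product of all factors after the first has coefficients 1,0,0,2,0,0,3,0,0,4,0,0,3,0,0,2 for degrees 0…15.
[z¹⁵] = 1·0 + 1·0 + 1·3 + 1·0 = 3.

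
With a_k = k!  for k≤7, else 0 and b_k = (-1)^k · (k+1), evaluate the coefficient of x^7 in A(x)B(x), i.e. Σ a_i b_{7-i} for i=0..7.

The convolution is the t^7 coefficient of A(t)B(t).
Σ = 1·(-8) + 1·7 + 2·(-6) + 6·5 + 24·(-4) + 120·3 + 720·(-2) + 5040·1 = 3881.

3881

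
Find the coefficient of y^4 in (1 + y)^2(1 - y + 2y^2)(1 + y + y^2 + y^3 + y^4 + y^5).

8

(1 + y)^2 has coefficients 1,2,1 for degrees 0…2.
(1 - y + 2y^2) has coefficients 1,-1,2,0,0 for degrees 0…4.
Finally multiplying by (1 + y + y^2 + y^3 + y^4 + y^5), the product of all factors after the first has coefficients 1,0,2,2,2 for degrees 0…4.
[y^4] = 1·2 + 2·2 + 1·2 = 8.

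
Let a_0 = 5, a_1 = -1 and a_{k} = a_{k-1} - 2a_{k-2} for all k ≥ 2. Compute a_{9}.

47

The ordinary generating function has denominator 1 - z + 2z^2.
Iterating the recurrence: a_0,…,a_{9} = 5, -1, -11, -9, 13, 31, 5, -57, -67, 47.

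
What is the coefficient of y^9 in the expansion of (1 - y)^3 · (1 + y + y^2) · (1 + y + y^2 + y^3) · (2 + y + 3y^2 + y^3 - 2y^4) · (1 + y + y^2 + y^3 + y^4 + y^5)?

4

(1 - y)^3 has coefficients 1,-3,3,-1 for degrees 0…3.
(1 + y + y^2) has coefficients 1,1,1,0,0,0,0,0,0,0 for degrees 0…9.
Multiplying by (1 + y + y^2 + y^3) gives running coefficients 1,2,3,3,2,1,0,0,0,0 for degrees 0…9.
Multiplying by (2 + y + 3y^2 + y^3 - 2y^4) gives running coefficients 2,5,11,16,16,12,4,-1,-3,-2 for degrees 0…9.
Finally multiplying by (1 + y + y^2 + y^3 + y^4 + y^5), the product of all factors after the first has coefficients 2,7,18,34,50,62,64,58,44,26 for degrees 0…9.
[y^9] = 1·26 − 3·44 + 3·58 − 1·64 = 4.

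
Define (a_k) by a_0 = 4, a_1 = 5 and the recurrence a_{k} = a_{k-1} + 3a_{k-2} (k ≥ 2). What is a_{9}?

The ordinary generating function has denominator 1 - x - 3x^2.
Iterating the recurrence: a_0,…,a_{9} = 4, 5, 17, 32, 83, 179, 428, 965, 2249, 5144.

5144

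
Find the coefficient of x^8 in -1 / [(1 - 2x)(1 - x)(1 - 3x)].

-28501

The denominator gives the recurrence a_n = 6a_(n−1) − 11a_(n−2) + 6a_(n−3) for n ≥ 3; the numerator fixes a_0 = -1, a_1 = -6, a_2 = -25.
Iterating: -1, -6, -25, -90, -301, -966, -3025, -9330, -28501, so a_8 = -28501.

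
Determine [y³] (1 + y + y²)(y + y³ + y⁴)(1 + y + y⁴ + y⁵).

(1 + y + y²) has coefficients 1,1,1 for degrees 0…2.
(y + y³ + y⁴) has coefficients 0,1,0,1 for degrees 0…3.
Finally multiplying by (1 + y + y⁴ + y⁵), the product of all factors after the first has coefficients 0,1,1,1 for degrees 0…3.
[y³] = 1·1 + 1·1 + 1·1 = 3.

3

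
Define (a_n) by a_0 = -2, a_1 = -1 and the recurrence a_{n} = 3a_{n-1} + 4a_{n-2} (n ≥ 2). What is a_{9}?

-157285

The ordinary generating function has denominator 1 - 3z - 4z^2.
Iterating the recurrence: a_0,…,a_{9} = -2, -1, -11, -37, -155, -613, -2459, -9829, -39323, -157285.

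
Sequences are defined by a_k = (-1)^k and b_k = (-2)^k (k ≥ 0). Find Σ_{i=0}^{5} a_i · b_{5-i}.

-63

The convolution is the x^5 coefficient of A(x)B(x).
Σ = 1·(-32) − 1·16 + 1·(-8) − 1·4 + 1·(-2) − 1·1 = -63.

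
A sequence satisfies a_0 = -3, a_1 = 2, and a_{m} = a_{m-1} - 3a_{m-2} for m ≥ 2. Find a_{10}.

-604

The ordinary generating function has denominator 1 - q + 3q^2.
Iterating the recurrence: a_0,…,a_{10} = -3, 2, 11, 5, -28, -43, 41, 170, 47, -463, -604.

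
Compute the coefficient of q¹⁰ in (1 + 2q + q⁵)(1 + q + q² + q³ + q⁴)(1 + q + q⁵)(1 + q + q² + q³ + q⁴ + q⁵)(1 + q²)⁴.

(1 + 2q + q⁵) has coefficients 1,2,0,0,0,1 for degrees 0…5.
(1 + q + q² + q³ + q⁴) has coefficients 1,1,1,1,1,0,0,0,0,0,0 for degrees 0…10.
Multiplying by (1 + q + q⁵) gives running coefficients 1,2,2,2,2,2,1,1,1,1,0 for degrees 0…10.
Multiplying by (1 + q + q² + q³ + q⁴ + q⁵) gives running coefficients 1,3,5,7,9,11,11,10,9,8,6 for degrees 0…10.
Finally multiplying by (1 + q²)⁴, the product of all factors after the first has coefficients 1,3,9,19,35,57,81,108,128,145,149 for degrees 0…10.
[q¹⁰] = 1·149 + 2·145 + 1·57 = 496.

496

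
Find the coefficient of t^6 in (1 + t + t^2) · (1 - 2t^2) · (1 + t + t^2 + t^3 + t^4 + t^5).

-4

(1 + t + t^2) has coefficients 1,1,1 for degrees 0…2.
(1 - 2t^2) has coefficients 1,0,-2,0,0,0,0 for degrees 0…6.
Finally multiplying by (1 + t + t^2 + t^3 + t^4 + t^5), the product of all factors after the first has coefficients 1,1,-1,-1,-1,-1,-2 for degrees 0…6.
[t^6] = 1·(-2) + 1·(-1) + 1·(-1) = -4.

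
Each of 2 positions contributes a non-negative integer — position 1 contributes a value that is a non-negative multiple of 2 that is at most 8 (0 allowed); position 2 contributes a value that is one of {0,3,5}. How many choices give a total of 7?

The generating function for the choices is (1 + x^2 + x^4 + x^6 + x^8)·(1 + x^3 + x^5); the count is [x^7].
(1 + x^2 + x^4 + x^6 + x^8) has coefficients 1,0,1,0,1,0,1,0 for degrees 0…7.
(1 + x^3 + x^5) has coefficients 1,0,0,1,0,1,0,0 for degrees 0…7.
[x^7] = 1·0 + 1·1 + 1·1 + 1·0 = 2.

2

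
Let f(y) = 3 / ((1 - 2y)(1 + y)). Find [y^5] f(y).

63

Partial fractions give a closed form: a_n = (2)·2^n + (1)·(-1)^n.
At n = 5: a_5 = 63.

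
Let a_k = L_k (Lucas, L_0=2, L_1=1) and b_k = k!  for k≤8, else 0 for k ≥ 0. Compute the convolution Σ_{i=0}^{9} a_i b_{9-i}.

This is [x^9] in the product of the two ordinary generating functions.
Σ = 2·0 + 1·40320 + 3·5040 + 4·720 + 7·120 + 11·24 + 18·6 + 29·2 + 47·1 + 76·1 = 59713.

59713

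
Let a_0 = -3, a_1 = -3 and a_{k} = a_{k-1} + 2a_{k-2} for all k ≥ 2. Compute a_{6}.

-129

The ordinary generating function has denominator 1 - t - 2t^2.
Iterating the recurrence: a_0,…,a_{6} = -3, -3, -9, -15, -33, -63, -129.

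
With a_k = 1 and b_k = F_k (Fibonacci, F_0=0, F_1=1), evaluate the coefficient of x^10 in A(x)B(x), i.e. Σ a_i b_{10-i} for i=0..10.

The convolution is the x^10 coefficient of A(x)B(x).
Σ = 1·55 + 1·34 + 1·21 + 1·13 + 1·8 + 1·5 + 1·3 + 1·2 + 1·1 + 1·1 + 1·0 = 143.

143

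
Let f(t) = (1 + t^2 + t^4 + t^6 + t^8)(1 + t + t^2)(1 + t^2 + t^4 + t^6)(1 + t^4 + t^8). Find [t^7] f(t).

(1 + t^2 + t^4 + t^6 + t^8) has coefficients 1,0,1,0,1,0,1,0 for degrees 0…7.
(1 + t + t^2) has coefficients 1,1,1,0,0,0,0,0 for degrees 0…7.
Multiplying by (1 + t^2 + t^4 + t^6) gives running coefficients 1,1,2,1,2,1,2,1 for degrees 0…7.
Finally multiplying by (1 + t^4 + t^8), the product of all factors after the first has coefficients 1,1,2,1,3,2,4,2 for degrees 0…7.
[t^7] = 1·2 + 1·2 + 1·1 + 1·1 = 6.

6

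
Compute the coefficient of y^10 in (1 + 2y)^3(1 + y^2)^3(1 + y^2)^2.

61

(1 + 2y)^3 has coefficients 1,6,12,8 for degrees 0…3.
(1 + y^2)^3 has coefficients 1,0,3,0,3,0,1,0,0,0,0 for degrees 0…10.
Finally multiplying by (1 + y^2)^2, the product of all factors after the first has coefficients 1,0,5,0,10,0,10,0,5,0,1 for degrees 0…10.
[y^10] = 1·1 + 6·0 + 12·5 + 8·0 = 61.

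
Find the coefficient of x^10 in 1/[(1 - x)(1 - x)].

11

The denominator gives the recurrence a_n = 2a_(n−1) − a_(n−2) for n ≥ 2; the numerator fixes a_0 = 1, a_1 = 2.
Iterating: 1, 2, 3, 4, 5, 6, 7, 8, 9, 10, 11, so a_10 = 11.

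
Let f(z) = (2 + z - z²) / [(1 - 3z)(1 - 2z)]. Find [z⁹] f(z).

128916

The denominator gives the recurrence a_n = 5a_(n−1) − 6a_(n−2) for n ≥ 3; the numerator fixes a_0 = 2, a_1 = 11, a_2 = 42.
Iterating: 2, 11, 42, 144, 468, 1476, 4572, 14004, 42588, 128916, so a_9 = 128916.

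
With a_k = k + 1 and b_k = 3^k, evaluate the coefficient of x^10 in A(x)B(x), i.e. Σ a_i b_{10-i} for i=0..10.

Write out a_i and b_{10-i} for i = 0,…,10 and sum the products.
Σ = 1·59049 + 2·19683 + 3·6561 + 4·2187 + 5·729 + 6·243 + 7·81 + 8·27 + 9·9 + 10·3 + 11·1 = 132854.

132854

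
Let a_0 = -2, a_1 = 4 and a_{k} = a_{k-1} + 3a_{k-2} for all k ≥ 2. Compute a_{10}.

1588

The ordinary generating function has denominator 1 - x - 3x^2.
Iterating the recurrence: a_0,…,a_{10} = -2, 4, -2, 10, 4, 34, 46, 148, 286, 730, 1588.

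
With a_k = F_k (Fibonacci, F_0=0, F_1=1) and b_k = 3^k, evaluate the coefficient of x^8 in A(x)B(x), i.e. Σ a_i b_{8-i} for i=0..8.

The convolution is the t^8 coefficient of A(t)B(t).
Σ = 0·6561 + 1·2187 + 1·729 + 2·243 + 3·81 + 5·27 + 8·9 + 13·3 + 21·1 = 3912.

3912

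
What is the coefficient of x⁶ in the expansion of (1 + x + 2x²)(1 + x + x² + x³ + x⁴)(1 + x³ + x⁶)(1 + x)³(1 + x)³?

(1 + x + 2x²) has coefficients 1,1,2 for degrees 0…2.
(1 + x + x² + x³ + x⁴) has coefficients 1,1,1,1,1,0,0 for degrees 0…6.
Multiplying by (1 + x³ + x⁶) gives running coefficients 1,1,1,2,2,1,2 for degrees 0…6.
Multiplying by (1 + x)³ gives running coefficients 1,4,7,9,12,14,13 for degrees 0…6.
Finally multiplying by (1 + x)³, the product of all factors after the first has coefficients 1,7,22,43,64,84,100 for degrees 0…6.
[x⁶] = 1·100 + 1·84 + 2·64 = 312.

312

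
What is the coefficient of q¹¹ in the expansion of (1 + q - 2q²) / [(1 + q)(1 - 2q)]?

The denominator gives the recurrence a_n = a_(n−1) + 2a_(n−2) for n ≥ 3; the numerator fixes a_0 = 1, a_1 = 2, a_2 = 2.
Iterating: 1, 2, 2, 6, 10, 22, 42, 86, 170, 342, 682, 1366, so a_11 = 1366.

1366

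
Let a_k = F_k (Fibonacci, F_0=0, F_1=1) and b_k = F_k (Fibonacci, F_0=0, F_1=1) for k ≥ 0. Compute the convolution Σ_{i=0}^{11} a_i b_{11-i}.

420

The convolution is the x^11 coefficient of A(x)B(x).
Σ = 0·89 + 1·55 + 1·34 + 2·21 + 3·13 + 5·8 + 8·5 + 13·3 + 21·2 + 34·1 + 55·1 + 89·0 = 420.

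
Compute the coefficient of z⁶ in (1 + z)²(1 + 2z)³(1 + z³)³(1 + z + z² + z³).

(1 + z)² has coefficients 1,2,1 for degrees 0…2.
(1 + 2z)³ has coefficients 1,6,12,8,0,0,0 for degrees 0…6.
Multiplying by (1 + z³)³ gives running coefficients 1,6,12,11,18,36,27 for degrees 0…6.
Finally multiplying by (1 + z + z² + z³), the product of all factors after the first has coefficients 1,7,19,30,47,77,92 for degrees 0…6.
[z⁶] = 1·92 + 2·77 + 1·47 = 293.

293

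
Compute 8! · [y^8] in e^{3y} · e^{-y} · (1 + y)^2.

5888

The EGF product rule gives c_8 = Σ_{k_1+k_2+k_3=8} C(8; k_1,k_2,k_3) · ∏ g_i(k_i), where e^{3y} gives (3)^k; e^{-y} gives (-1)^k; (1+y)^2 gives the falling factorial (2)_k.
g_1(k) for k = 0…8: 1, 3, 9, 27, 81, 243, 729, 2187, 6561.
g_2(k) for k = 0…8: 1, -1, 1, -1, 1, -1, 1, -1, 1.
g_3(k) for k = 0…8: 1, 2, 2, 0, 0, 0, 0, 0, 0.
First combine the last two factors: h(k) = Σ_j C(k,j)·g_2(j)·g_3(k−j) for k = 0…8: 1, 1, -1, -1, 5, -11, 19, -29, 41.
c_8 = Σ_k C(8,k)·g_1(k)·h(8−k) = 1·1·41 + 8·3·(-29) + 28·9·19 + 56·27·(-11) + 70·81·5 + 56·243·(-1) + 28·729·(-1) + 8·2187·1 + 1·6561·1 = 41 − 696 + 4788 − 16632 + 28350 − 13608 − 20412 + 17496 + 6561 = 5888.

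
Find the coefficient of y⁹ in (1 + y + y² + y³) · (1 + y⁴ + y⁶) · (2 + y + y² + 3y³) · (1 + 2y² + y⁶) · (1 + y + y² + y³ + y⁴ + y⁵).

(1 + y + y² + y³) has coefficients 1,1,1,1 for degrees 0…3.
(1 + y⁴ + y⁶) has coefficients 1,0,0,0,1,0,1,0,0,0 for degrees 0…9.
Multiplying by (2 + y + y² + 3y³) gives running coefficients 2,1,1,3,2,1,3,4,1,3 for degrees 0…9.
Multiplying by (1 + 2y² + y⁶) gives running coefficients 2,1,5,5,4,7,9,7,8,14 for degrees 0…9.
Finally multiplying by (1 + y + y² + y³ + y⁴ + y⁵), the product of all factors after the first has coefficients 2,3,8,13,17,24,31,37,40,49 for degrees 0…9.
[y⁹] = 1·49 + 1·40 + 1·37 + 1·31 = 157.

157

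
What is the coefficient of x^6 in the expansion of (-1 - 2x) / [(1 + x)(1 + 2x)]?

Partial fractions give a closed form: a_n = (-1)·(-1)^n.
At n = 6: a_6 = -1.

-1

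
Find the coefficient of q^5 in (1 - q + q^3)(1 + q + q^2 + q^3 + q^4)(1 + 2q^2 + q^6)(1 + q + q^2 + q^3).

(1 - q + q^3) has coefficients 1,-1,0,1 for degrees 0…3.
(1 + q + q^2 + q^3 + q^4) has coefficients 1,1,1,1,1,0 for degrees 0…5.
Multiplying by (1 + 2q^2 + q^6) gives running coefficients 1,1,3,3,3,2 for degrees 0…5.
Finally multiplying by (1 + q + q^2 + q^3), the product of all factors after the first has coefficients 1,2,5,8,10,11 for degrees 0…5.
[q^5] = 1·11 − 1·10 + 1·5 = 6.

6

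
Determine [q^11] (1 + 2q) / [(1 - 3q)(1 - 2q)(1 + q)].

658840

Partial fractions give a closed form: a_n = (15/4)·3^n + (-8/3)·2^n + (-1/12)·(-1)^n.
At n = 11: a_11 = 658840.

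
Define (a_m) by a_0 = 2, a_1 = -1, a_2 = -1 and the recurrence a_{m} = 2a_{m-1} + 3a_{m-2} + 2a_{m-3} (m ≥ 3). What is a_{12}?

-60007

The ordinary generating function has denominator 1 - 2z - 3z^2 - 2z^3.
Iterating the recurrence: a_0,…,a_{12} = 2, -1, -1, -1, -7, -19, -61, -193, -607, -1915, -6037, -19033, -60007.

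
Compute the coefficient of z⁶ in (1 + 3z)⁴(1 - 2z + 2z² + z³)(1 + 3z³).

345

(1 + 3z)⁴ has coefficients 1,12,54,108,81 for degrees 0…4.
(1 - 2z + 2z² + z³) has coefficients 1,-2,2,1,0,0,0 for degrees 0…6.
Finally multiplying by (1 + 3z³), the product of all factors after the first has coefficients 1,-2,2,4,-6,6,3 for degrees 0…6.
[z⁶] = 1·3 + 12·6 + 54·(-6) + 108·4 + 81·2 = 345.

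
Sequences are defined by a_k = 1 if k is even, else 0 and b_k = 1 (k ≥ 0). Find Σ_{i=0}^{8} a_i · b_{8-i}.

This is [x^8] in the product of the two ordinary generating functions.
Σ = 1·1 + 0·1 + 1·1 + 0·1 + 1·1 + 0·1 + 1·1 + 0·1 + 1·1 = 5.

5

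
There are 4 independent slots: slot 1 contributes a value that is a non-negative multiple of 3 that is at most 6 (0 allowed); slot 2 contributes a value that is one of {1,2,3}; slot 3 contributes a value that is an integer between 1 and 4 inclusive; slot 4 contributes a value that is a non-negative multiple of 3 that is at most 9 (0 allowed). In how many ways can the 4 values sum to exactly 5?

The generating function for the choices is (1 + t³ + t⁶)·(t + t² + t³)·(t + t² + t³ + t⁴)·(1 + t³ + t⁶ + t⁹); the count is [t⁵].
(1 + t³ + t⁶) has coefficients 1,0,0,1,0,0 for degrees 0…5.
(t + t² + t³) has coefficients 0,1,1,1,0,0 for degrees 0…5.
Multiplying by (t + t² + t³ + t⁴) gives running coefficients 0,0,1,2,3,3 for degrees 0…5.
Finally multiplying by (1 + t³ + t⁶ + t⁹), the product of all factors after the first has coefficients 0,0,1,2,3,4 for degrees 0…5.
[t⁵] = 1·4 + 1·1 = 5.

5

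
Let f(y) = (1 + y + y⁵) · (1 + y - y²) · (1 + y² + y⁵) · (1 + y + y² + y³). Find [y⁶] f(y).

5

(1 + y + y⁵) has coefficients 1,1,0,0,0,1 for degrees 0…5.
(1 + y - y²) has coefficients 1,1,-1,0,0,0,0 for degrees 0…6.
Multiplying by (1 + y² + y⁵) gives running coefficients 1,1,0,1,-1,1,1 for degrees 0…6.
Finally multiplying by (1 + y + y² + y³), the product of all factors after the first has coefficients 1,2,2,3,1,1,2 for degrees 0…6.
[y⁶] = 1·2 + 1·1 + 1·2 = 5.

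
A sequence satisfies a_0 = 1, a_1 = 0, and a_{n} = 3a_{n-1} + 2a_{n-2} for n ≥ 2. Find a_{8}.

3526

The ordinary generating function has denominator 1 - 3t - 2t^2.
Iterating the recurrence: a_0,…,a_{8} = 1, 0, 2, 6, 22, 78, 278, 990, 3526.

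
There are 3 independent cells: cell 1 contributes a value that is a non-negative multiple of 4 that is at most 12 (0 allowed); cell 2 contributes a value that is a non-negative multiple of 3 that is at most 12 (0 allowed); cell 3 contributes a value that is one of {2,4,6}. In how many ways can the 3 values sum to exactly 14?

The generating function for the choices is (1 + y^4 + y^8 + y^12)·(1 + y^3 + y^6 + y^9 + y^12)·(y^2 + y^4 + y^6); the count is [y^14].
(1 + y^4 + y^8 + y^12) has coefficients 1,0,0,0,1,0,0,0,1,0,0,0,1 for degrees 0…12.
(1 + y^3 + y^6 + y^9 + y^12) has coefficients 1,0,0,1,0,0,1,0,0,1,0,0,1,0,0 for degrees 0…14.
Finally multiplying by (y^2 + y^4 + y^6), the product of all factors after the first has coefficients 0,0,1,0,1,1,1,1,1,1,1,1,1,1,1 for degrees 0…14.
[y^14] = 1·1 + 1·1 + 1·1 + 1·1 = 4.

4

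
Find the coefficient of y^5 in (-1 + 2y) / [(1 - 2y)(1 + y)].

1

Partial fractions give a closed form: a_n = (-1)·(-1)^n.
At n = 5: a_5 = 1.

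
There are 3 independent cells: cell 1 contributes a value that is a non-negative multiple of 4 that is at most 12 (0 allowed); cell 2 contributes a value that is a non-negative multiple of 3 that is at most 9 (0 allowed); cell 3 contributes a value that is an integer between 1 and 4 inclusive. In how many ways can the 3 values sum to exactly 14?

The generating function for the choices is (1 + y⁴ + y⁸ + y¹²)·(1 + y³ + y⁶ + y⁹)·(y + y² + y³ + y⁴); the count is [y¹⁴].
(1 + y⁴ + y⁸ + y¹²) has coefficients 1,0,0,0,1,0,0,0,1,0,0,0,1 for degrees 0…12.
(1 + y³ + y⁶ + y⁹) has coefficients 1,0,0,1,0,0,1,0,0,1,0,0,0,0,0 for degrees 0…14.
Finally multiplying by (y + y² + y³ + y⁴), the product of all factors after the first has coefficients 0,1,1,1,2,1,1,2,1,1,2,1,1,1,0 for degrees 0…14.
[y¹⁴] = 1·0 + 1·2 + 1·1 + 1·1 = 4.

4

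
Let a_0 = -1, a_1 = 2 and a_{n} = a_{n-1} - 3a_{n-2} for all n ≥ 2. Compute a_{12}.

1079

The ordinary generating function has denominator 1 - q + 3q^2.
Iterating the recurrence: a_0,…,a_{12} = -1, 2, 5, -1, -16, -13, 35, 74, -31, -253, -160, 599, 1079.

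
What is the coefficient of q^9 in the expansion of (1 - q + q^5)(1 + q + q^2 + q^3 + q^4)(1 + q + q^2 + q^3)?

(1 - q + q^5) has coefficients 1,-1,0,0,0,1 for degrees 0…5.
(1 + q + q^2 + q^3 + q^4) has coefficients 1,1,1,1,1,0,0,0,0,0 for degrees 0…9.
Finally multiplying by (1 + q + q^2 + q^3), the product of all factors after the first has coefficients 1,2,3,4,4,3,2,1,0,0 for degrees 0…9.
[q^9] = 1·0 − 1·0 + 1·4 = 4.

4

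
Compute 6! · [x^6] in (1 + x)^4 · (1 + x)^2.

720

The EGF product rule gives c_6 = Σ_{k_1+k_2=6} C(6; k_1,k_2) · ∏ g_i(k_i), where (1+x)^4 gives the falling factorial (4)_k; (1+x)^2 gives the falling factorial (2)_k.
g_1(k) for k = 0…6: 1, 4, 12, 24, 24, 0, 0.
g_2(k) for k = 0…6: 1, 2, 2, 0, 0, 0, 0.
c_6 = Σ_k C(6,k)·g_1(k)·g_2(6−k) = 15·24·2 = 720.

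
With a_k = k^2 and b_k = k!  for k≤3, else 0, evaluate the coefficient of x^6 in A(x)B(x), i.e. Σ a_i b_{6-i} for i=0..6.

147

The convolution is the x^6 coefficient of A(x)B(x).
Σ = 0·0 + 1·0 + 4·0 + 9·6 + 16·2 + 25·1 + 36·1 = 147.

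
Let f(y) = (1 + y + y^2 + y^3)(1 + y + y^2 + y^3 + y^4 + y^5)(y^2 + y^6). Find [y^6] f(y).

5

(1 + y + y^2 + y^3) has coefficients 1,1,1,1 for degrees 0…3.
(1 + y + y^2 + y^3 + y^4 + y^5) has coefficients 1,1,1,1,1,1,0 for degrees 0…6.
Finally multiplying by (y^2 + y^6), the product of all factors after the first has coefficients 0,0,1,1,1,1,2 for degrees 0…6.
[y^6] = 1·2 + 1·1 + 1·1 + 1·1 = 5.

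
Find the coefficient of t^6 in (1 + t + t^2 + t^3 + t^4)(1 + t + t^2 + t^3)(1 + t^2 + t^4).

9

(1 + t + t^2 + t^3 + t^4) has coefficients 1,1,1,1,1 for degrees 0…4.
(1 + t + t^2 + t^3) has coefficients 1,1,1,1,0,0,0 for degrees 0…6.
Finally multiplying by (1 + t^2 + t^4), the product of all factors after the first has coefficients 1,1,2,2,2,2,1 for degrees 0…6.
[t^6] = 1·1 + 1·2 + 1·2 + 1·2 + 1·2 = 9.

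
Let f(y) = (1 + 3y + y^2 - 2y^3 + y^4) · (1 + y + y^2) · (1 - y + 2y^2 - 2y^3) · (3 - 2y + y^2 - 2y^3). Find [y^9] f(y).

-13

(1 + 3y + y^2 - 2y^3 + y^4) has coefficients 1,3,1,-2,1 for degrees 0…4.
(1 + y + y^2) has coefficients 1,1,1,0,0,0,0,0,0,0 for degrees 0…9.
Multiplying by (1 - y + 2y^2 - 2y^3) gives running coefficients 1,0,2,-1,0,-2,0,0,0,0 for degrees 0…9.
Finally multiplying by (3 - 2y + y^2 - 2y^3), the product of all factors after the first has coefficients 3,-2,7,-9,4,-11,6,-2,4,0 for degrees 0…9.
[y^9] = 1·0 + 3·4 + 1·(-2) − 2·6 + 1·(-11) = -13.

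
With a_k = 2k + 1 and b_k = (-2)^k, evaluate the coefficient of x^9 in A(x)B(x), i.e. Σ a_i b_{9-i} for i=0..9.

-107

Write out a_i and b_{9-i} for i = 0,…,9 and sum the products.
Σ = 1·(-512) + 3·256 + 5·(-128) + 7·64 + 9·(-32) + 11·16 + 13·(-8) + 15·4 + 17·(-2) + 19·1 = -107.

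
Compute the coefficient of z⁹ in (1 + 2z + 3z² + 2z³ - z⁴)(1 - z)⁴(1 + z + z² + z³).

-6

(1 + 2z + 3z² + 2z³ - z⁴) has coefficients 1,2,3,2,-1 for degrees 0…4.
(1 - z)⁴ has coefficients 1,-4,6,-4,1,0,0,0,0,0 for degrees 0…9.
Finally multiplying by (1 + z + z² + z³), the product of all factors after the first has coefficients 1,-3,3,-1,-1,3,-3,1,0,0 for degrees 0…9.
[z⁹] = 1·0 + 2·0 + 3·1 + 2·(-3) − 1·3 = -6.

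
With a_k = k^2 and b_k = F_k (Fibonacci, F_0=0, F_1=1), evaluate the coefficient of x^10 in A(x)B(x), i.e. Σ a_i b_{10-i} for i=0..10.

839

The convolution is the x^10 coefficient of A(x)B(x).
Σ = 0·55 + 1·34 + 4·21 + 9·13 + 16·8 + 25·5 + 36·3 + 49·2 + 64·1 + 81·1 + 100·0 = 839.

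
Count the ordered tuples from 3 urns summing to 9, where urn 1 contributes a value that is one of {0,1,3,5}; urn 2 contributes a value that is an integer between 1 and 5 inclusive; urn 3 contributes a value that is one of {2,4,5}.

8

The generating function for the choices is (1 + x + x^3 + x^5)·(x + x^2 + x^3 + x^4 + x^5)·(x^2 + x^4 + x^5); the count is [x^9].
(1 + x + x^3 + x^5) has coefficients 1,1,0,1,0,1 for degrees 0…5.
(x + x^2 + x^3 + x^4 + x^5) has coefficients 0,1,1,1,1,1,0,0,0,0 for degrees 0…9.
Finally multiplying by (x^2 + x^4 + x^5), the product of all factors after the first has coefficients 0,0,0,1,1,2,3,3,2,2 for degrees 0…9.
[x^9] = 1·2 + 1·2 + 1·3 + 1·1 = 8.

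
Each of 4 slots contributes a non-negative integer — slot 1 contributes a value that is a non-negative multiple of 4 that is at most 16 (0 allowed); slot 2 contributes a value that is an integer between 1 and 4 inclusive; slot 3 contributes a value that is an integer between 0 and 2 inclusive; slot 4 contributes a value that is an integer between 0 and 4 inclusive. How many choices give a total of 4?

9

The generating function for the choices is (1 + y⁴ + y⁸ + y¹² + y¹⁶)·(y + y² + y³ + y⁴)·(1 + y + y²)·(1 + y + y² + y³ + y⁴); the count is [y⁴].
(1 + y⁴ + y⁸ + y¹² + y¹⁶) has coefficients 1,0,0,0,1 for degrees 0…4.
(y + y² + y³ + y⁴) has coefficients 0,1,1,1,1 for degrees 0…4.
Multiplying by (1 + y + y²) gives running coefficients 0,1,2,3,3 for degrees 0…4.
Finally multiplying by (1 + y + y² + y³ + y⁴), the product of all factors after the first has coefficients 0,1,3,6,9 for degrees 0…4.
[y⁴] = 1·9 + 1·0 = 9.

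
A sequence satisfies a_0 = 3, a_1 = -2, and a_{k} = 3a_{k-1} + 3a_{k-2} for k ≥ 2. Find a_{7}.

The ordinary generating function has denominator 1 - 3q - 3q^2.
Iterating the recurrence: a_0,…,a_{7} = 3, -2, 3, 3, 18, 63, 243, 918.

918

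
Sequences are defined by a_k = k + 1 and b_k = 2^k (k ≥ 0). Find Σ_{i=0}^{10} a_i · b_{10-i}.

The convolution is the x^10 coefficient of A(x)B(x).
Σ = 1·1024 + 2·512 + 3·256 + 4·128 + 5·64 + 6·32 + 7·16 + 8·8 + 9·4 + 10·2 + 11·1 = 4083.

4083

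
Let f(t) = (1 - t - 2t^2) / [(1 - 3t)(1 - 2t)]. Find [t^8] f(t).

The denominator gives the recurrence a_n = 5a_(n−1) − 6a_(n−2) for n ≥ 3; the numerator fixes a_0 = 1, a_1 = 4, a_2 = 12.
Iterating: 1, 4, 12, 36, 108, 324, 972, 2916, 8748, so a_8 = 8748.

8748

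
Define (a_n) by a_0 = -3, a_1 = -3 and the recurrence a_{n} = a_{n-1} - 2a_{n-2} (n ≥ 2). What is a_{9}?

33

The ordinary generating function has denominator 1 - y + 2y^2.
Iterating the recurrence: a_0,…,a_{9} = -3, -3, 3, 9, 3, -15, -21, 9, 51, 33.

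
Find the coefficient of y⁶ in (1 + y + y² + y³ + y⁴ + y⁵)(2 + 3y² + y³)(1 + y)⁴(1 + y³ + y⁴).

(1 + y + y² + y³ + y⁴ + y⁵) has coefficients 1,1,1,1,1,1 for degrees 0…5.
(2 + 3y² + y³) has coefficients 2,0,3,1,0,0,0 for degrees 0…6.
Multiplying by (1 + y)⁴ gives running coefficients 2,8,15,21,24,18,7 for degrees 0…6.
Finally multiplying by (1 + y³ + y⁴), the product of all factors after the first has coefficients 2,8,15,23,34,41,43 for degrees 0…6.
[y⁶] = 1·43 + 1·41 + 1·34 + 1·23 + 1·15 + 1·8 = 164.

164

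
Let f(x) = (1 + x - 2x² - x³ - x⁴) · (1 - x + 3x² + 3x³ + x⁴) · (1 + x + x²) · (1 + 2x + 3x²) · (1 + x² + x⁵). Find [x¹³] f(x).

(1 + x - 2x² - x³ - x⁴) has coefficients 1,1,-2,-1,-1 for degrees 0…4.
(1 - x + 3x² + 3x³ + x⁴) has coefficients 1,-1,3,3,1,0,0,0,0,0,0,0,0,0 for degrees 0…13.
Multiplying by (1 + x + x²) gives running coefficients 1,0,3,5,7,4,1,0,0,0,0,0,0,0 for degrees 0…13.
Multiplying by (1 + 2x + 3x²) gives running coefficients 1,2,6,11,26,33,30,14,3,0,0,0,0,0 for degrees 0…13.
Finally multiplying by (1 + x² + x⁵), the product of all factors after the first has coefficients 1,2,7,13,32,45,58,53,44,40,36,30,14,3 for degrees 0…13.
[x¹³] = 1·3 + 1·14 − 2·30 − 1·36 − 1·40 = -119.

-119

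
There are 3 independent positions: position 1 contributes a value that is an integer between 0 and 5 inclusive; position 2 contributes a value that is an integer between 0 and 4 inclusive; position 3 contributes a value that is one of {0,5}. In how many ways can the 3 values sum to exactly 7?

The generating function for the choices is (1 + z + z² + z³ + z⁴ + z⁵)·(1 + z + z² + z³ + z⁴)·(1 + z⁵); the count is [z⁷].
(1 + z + z² + z³ + z⁴ + z⁵) has coefficients 1,1,1,1,1,1 for degrees 0…5.
(1 + z + z² + z³ + z⁴) has coefficients 1,1,1,1,1,0,0,0 for degrees 0…7.
Finally multiplying by (1 + z⁵), the product of all factors after the first has coefficients 1,1,1,1,1,1,1,1 for degrees 0…7.
[z⁷] = 1·1 + 1·1 + 1·1 + 1·1 + 1·1 + 1·1 = 6.

6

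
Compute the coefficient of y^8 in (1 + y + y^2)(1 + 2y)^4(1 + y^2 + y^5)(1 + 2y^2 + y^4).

379

(1 + y + y^2) has coefficients 1,1,1 for degrees 0…2.
(1 + 2y)^4 has coefficients 1,8,24,32,16,0,0,0,0 for degrees 0…8.
Multiplying by (1 + y^2 + y^5) gives running coefficients 1,8,25,40,40,33,24,24,32 for degrees 0…8.
Finally multiplying by (1 + 2y^2 + y^4), the product of all factors after the first has coefficients 1,8,27,56,91,121,129,130,120 for degrees 0…8.
[y^8] = 1·120 + 1·130 + 1·129 = 379.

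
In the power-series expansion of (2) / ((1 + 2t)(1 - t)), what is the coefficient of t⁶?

Partial fractions give a closed form: a_n = (4/3)·(-2)^n + (2/3)·1^n.
At n = 6: a_6 = 86.

86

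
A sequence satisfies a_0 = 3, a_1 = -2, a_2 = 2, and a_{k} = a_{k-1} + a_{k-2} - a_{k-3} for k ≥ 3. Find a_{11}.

The ordinary generating function has denominator 1 - q - q^2 + q^3.
Iterating the recurrence: a_0,…,a_{11} = 3, -2, 2, -3, 1, -4, 0, -5, -1, -6, -2, -7.

-7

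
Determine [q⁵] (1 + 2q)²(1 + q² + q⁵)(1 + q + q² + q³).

(1 + 2q)² has coefficients 1,4,4 for degrees 0…2.
(1 + q² + q⁵) has coefficients 1,0,1,0,0,1 for degrees 0…5.
Finally multiplying by (1 + q + q² + q³), the product of all factors after the first has coefficients 1,1,2,2,1,2 for degrees 0…5.
[q⁵] = 1·2 + 4·1 + 4·2 = 14.

14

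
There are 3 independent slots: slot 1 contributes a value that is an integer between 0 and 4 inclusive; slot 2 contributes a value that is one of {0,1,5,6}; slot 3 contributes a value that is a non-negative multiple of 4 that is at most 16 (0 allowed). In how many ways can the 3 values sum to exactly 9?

6

The generating function for the choices is (1 + y + y² + y³ + y⁴)·(1 + y + y⁵ + y⁶)·(1 + y⁴ + y⁸ + y¹² + y¹⁶); the count is [y⁹].
(1 + y + y² + y³ + y⁴) has coefficients 1,1,1,1,1 for degrees 0…4.
(1 + y + y⁵ + y⁶) has coefficients 1,1,0,0,0,1,1,0,0,0 for degrees 0…9.
Finally multiplying by (1 + y⁴ + y⁸ + y¹² + y¹⁶), the product of all factors after the first has coefficients 1,1,0,0,1,2,1,0,1,2 for degrees 0…9.
[y⁹] = 1·2 + 1·1 + 1·0 + 1·1 + 1·2 = 6.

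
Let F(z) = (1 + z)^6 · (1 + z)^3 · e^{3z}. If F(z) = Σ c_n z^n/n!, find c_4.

14013

The EGF product rule gives c_4 = Σ_{k_1+k_2+k_3=4} C(4; k_1,k_2,k_3) · ∏ g_i(k_i), where (1+z)^6 gives the falling factorial (6)_k; (1+z)^3 gives the falling factorial (3)_k; e^{3z} gives (3)^k.
g_1(k) for k = 0…4: 1, 6, 30, 120, 360.
g_2(k) for k = 0…4: 1, 3, 6, 6, 0.
g_3(k) for k = 0…4: 1, 3, 9, 27, 81.
First combine the last two factors: h(k) = Σ_j C(k,j)·g_2(j)·g_3(k−j) for k = 0…4: 1, 6, 33, 168, 801.
c_4 = Σ_k C(4,k)·g_1(k)·h(4−k) = 1·1·801 + 4·6·168 + 6·30·33 + 4·120·6 + 1·360·1 = 801 + 4032 + 5940 + 2880 + 360 = 14013.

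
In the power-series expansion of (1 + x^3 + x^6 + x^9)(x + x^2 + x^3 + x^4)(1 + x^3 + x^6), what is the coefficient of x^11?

3

(1 + x^3 + x^6 + x^9) has coefficients 1,0,0,1,0,0,1,0,0,1 for degrees 0…9.
(x + x^2 + x^3 + x^4) has coefficients 0,1,1,1,1,0,0,0,0,0,0,0 for degrees 0…11.
Finally multiplying by (1 + x^3 + x^6), the product of all factors after the first has coefficients 0,1,1,1,2,1,1,2,1,1,1,0 for degrees 0…11.
[x^11] = 1·0 + 1·1 + 1·1 + 1·1 = 3.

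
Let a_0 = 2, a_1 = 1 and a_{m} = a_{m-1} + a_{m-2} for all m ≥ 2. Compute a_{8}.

The ordinary generating function has denominator 1 - q - q^2.
Iterating the recurrence: a_0,…,a_{8} = 2, 1, 3, 4, 7, 11, 18, 29, 47.

47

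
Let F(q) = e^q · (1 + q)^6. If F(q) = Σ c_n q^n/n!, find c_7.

37633

The EGF product rule gives c_7 = Σ_{k_1+k_2=7} C(7; k_1,k_2) · ∏ g_i(k_i), where e^q gives (1)^k; (1+q)^6 gives the falling factorial (6)_k.
g_1(k) for k = 0…7: 1, 1, 1, 1, 1, 1, 1, 1.
g_2(k) for k = 0…7: 1, 6, 30, 120, 360, 720, 720, 0.
c_7 = Σ_k C(7,k)·g_1(k)·g_2(7−k) = 7·1·720 + 21·1·720 + 35·1·360 + 35·1·120 + 21·1·30 + 7·1·6 + 1·1·1 = 5040 + 15120 + 12600 + 4200 + 630 + 42 + 1 = 37633.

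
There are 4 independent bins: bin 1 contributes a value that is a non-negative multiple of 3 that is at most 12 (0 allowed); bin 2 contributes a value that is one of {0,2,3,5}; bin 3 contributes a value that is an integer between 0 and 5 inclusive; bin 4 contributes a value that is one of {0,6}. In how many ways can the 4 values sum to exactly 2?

2

The generating function for the choices is (1 + z^3 + z^6 + z^9 + z^12)·(1 + z^2 + z^3 + z^5)·(1 + z + z^2 + z^3 + z^4 + z^5)·(1 + z^6); the count is [z^2].
(1 + z^3 + z^6 + z^9 + z^12) has coefficients 1,0,0 for degrees 0…2.
(1 + z^2 + z^3 + z^5) has coefficients 1,0,1 for degrees 0…2.
Multiplying by (1 + z + z^2 + z^3 + z^4 + z^5) gives running coefficients 1,1,2 for degrees 0…2.
Finally multiplying by (1 + z^6), the product of all factors after the first has coefficients 1,1,2 for degrees 0…2.
[z^2] = 1·2 = 2.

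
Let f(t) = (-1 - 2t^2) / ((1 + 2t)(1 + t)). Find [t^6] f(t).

-189

The denominator gives the recurrence a_n = −3a_(n−1) − 2a_(n−2) for n ≥ 3; the numerator fixes a_0 = -1, a_1 = 3, a_2 = -9.
Iterating: -1, 3, -9, 21, -45, 93, -189, so a_6 = -189.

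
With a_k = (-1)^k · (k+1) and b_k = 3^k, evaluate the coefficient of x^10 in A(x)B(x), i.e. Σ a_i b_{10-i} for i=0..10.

33218

The convolution is the x^10 coefficient of A(x)B(x).
Σ = 1·59049 − 2·19683 + 3·6561 − 4·2187 + 5·729 − 6·243 + 7·81 − 8·27 + 9·9 − 10·3 + 11·1 = 33218.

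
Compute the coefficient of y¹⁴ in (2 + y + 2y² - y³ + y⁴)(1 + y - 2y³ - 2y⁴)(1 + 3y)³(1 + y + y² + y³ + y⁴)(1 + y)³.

(2 + y + 2y² - y³ + y⁴) has coefficients 2,1,2,-1,1 for degrees 0…4.
(1 + y - 2y³ - 2y⁴) has coefficients 1,1,0,-2,-2,0,0,0,0,0,0,0,0,0,0 for degrees 0…14.
Multiplying by (1 + 3y)³ gives running coefficients 1,10,36,52,7,-72,-108,-54,0,0,0,0,0,0,0 for degrees 0…14.
Multiplying by (1 + y + y² + y³ + y⁴) gives running coefficients 1,11,47,99,106,33,-85,-175,-227,-234,-162,-54,0,0,0 for degrees 0…14.
Finally multiplying by (1 + y)³, the product of all factors after the first has coefficients 1,14,83,274,555,695,431,-225,-974,-1525,-1720,-1469,-882,-324,-54 for degrees 0…14.
[y¹⁴] = 2·(-54) + 1·(-324) + 2·(-882) − 1·(-1469) + 1·(-1720) = -2447.

-2447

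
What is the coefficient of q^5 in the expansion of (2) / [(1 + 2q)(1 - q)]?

-42

The denominator gives the recurrence a_n = −a_(n−1) + 2a_(n−2) for n ≥ 2; the numerator fixes a_0 = 2, a_1 = -2.
Iterating: 2, -2, 6, -10, 22, -42, so a_5 = -42.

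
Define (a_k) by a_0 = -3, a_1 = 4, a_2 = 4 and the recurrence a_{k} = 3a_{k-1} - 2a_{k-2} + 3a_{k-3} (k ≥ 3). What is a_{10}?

The ordinary generating function has denominator 1 - 3y + 2y^2 - 3y^3.
Iterating the recurrence: a_0,…,a_{10} = -3, 4, 4, -5, -11, -11, -26, -89, -248, -644, -1703.

-1703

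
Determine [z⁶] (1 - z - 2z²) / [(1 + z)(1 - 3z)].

The denominator gives the recurrence a_n = 2a_(n−1) + 3a_(n−2) for n ≥ 3; the numerator fixes a_0 = 1, a_1 = 1, a_2 = 3.
Iterating: 1, 1, 3, 9, 27, 81, 243, so a_6 = 243.

243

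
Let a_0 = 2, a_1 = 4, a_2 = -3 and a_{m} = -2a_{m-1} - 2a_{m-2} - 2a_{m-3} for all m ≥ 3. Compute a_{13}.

-160

The ordinary generating function has denominator 1 + 2y + 2y^2 + 2y^3.
Iterating the recurrence: a_0,…,a_{13} = 2, 4, -3, -6, 10, -2, -4, -8, 28, -32, 24, -40, 96, -160.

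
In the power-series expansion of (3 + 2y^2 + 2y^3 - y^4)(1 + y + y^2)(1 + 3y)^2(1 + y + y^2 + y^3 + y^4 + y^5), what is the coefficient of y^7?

273

(3 + 2y^2 + 2y^3 - y^4) has coefficients 3,0,2,2,-1 for degrees 0…4.
(1 + y + y^2) has coefficients 1,1,1,0,0,0,0,0 for degrees 0…7.
Multiplying by (1 + 3y)^2 gives running coefficients 1,7,16,15,9,0,0,0 for degrees 0…7.
Finally multiplying by (1 + y + y^2 + y^3 + y^4 + y^5), the product of all factors after the first has coefficients 1,8,24,39,48,48,47,40 for degrees 0…7.
[y^7] = 3·40 + 2·48 + 2·48 − 1·39 = 273.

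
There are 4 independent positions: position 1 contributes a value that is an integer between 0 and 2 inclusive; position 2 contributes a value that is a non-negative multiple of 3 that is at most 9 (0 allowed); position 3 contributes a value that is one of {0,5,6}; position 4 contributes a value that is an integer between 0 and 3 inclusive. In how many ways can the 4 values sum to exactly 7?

9

The generating function for the choices is (1 + t + t²)·(1 + t³ + t⁶ + t⁹)·(1 + t⁵ + t⁶)·(1 + t + t² + t³); the count is [t⁷].
(1 + t + t²) has coefficients 1,1,1 for degrees 0…2.
(1 + t³ + t⁶ + t⁹) has coefficients 1,0,0,1,0,0,1,0 for degrees 0…7.
Multiplying by (1 + t⁵ + t⁶) gives running coefficients 1,0,0,1,0,1,2,0 for degrees 0…7.
Finally multiplying by (1 + t + t² + t³), the product of all factors after the first has coefficients 1,1,1,2,1,2,4,3 for degrees 0…7.
[t⁷] = 1·3 + 1·4 + 1·2 = 9.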